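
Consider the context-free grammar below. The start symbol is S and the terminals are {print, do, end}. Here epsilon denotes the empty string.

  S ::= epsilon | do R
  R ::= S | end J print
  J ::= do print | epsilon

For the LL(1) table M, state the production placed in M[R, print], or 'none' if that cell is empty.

none

FIRST(S): from S::=epsilon we get {epsilon}; from S::=do R we get {do}. So FIRST(S) = {epsilon, do}.
FIRST(J): from J::=do print we get {do}; from J::=epsilon we get {epsilon}. So FIRST(J) = {epsilon, do}.
FIRST(R): from R::=S we get {epsilon, do}; from R::=end J print we get {end}. So FIRST(R) = {epsilon, do, end}.
FOLLOW(S) includes $ since S is the start symbol.
FOLLOW(S): in R::=S, the suffix after S is empty, so FOLLOW(S) ⊇ FOLLOW(R) = {$}. Thus FOLLOW(S) = {$}.
FOLLOW(R): in S::=do R, the suffix after R is empty, so FOLLOW(R) ⊇ FOLLOW(S) = {$}. Thus FOLLOW(R) = {$}.
For R ::= S: FIRST(S) = {epsilon, do}, so it goes in M[R, t] for t ∈ {do}; since epsilon ∈ FIRST, also for every t ∈ FOLLOW(R) = {$}.
For R ::= end J print: FIRST(end J print) = {end}, so it goes in M[R, t] for t ∈ {end}.
None of these place a production in M[R, print].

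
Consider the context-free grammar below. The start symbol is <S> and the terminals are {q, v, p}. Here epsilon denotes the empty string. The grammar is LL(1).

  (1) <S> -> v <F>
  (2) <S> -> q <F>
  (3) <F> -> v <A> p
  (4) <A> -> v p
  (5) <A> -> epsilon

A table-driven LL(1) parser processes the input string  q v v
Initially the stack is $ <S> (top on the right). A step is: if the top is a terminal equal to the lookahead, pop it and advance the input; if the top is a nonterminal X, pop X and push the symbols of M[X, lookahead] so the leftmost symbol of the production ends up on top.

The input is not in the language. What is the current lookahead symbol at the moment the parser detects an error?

$

step 1: stack=$ <S>  input=q v v $  — expand <S> -> q <F>
step 2: stack=$ <F> q  input=q v v $  — match q
step 3: stack=$ <F>  input=v v $  — expand <F> -> v <A> p
step 4: stack=$ p <A> v  input=v v $  — match v
step 5: stack=$ p <A>  input=v $  — expand <A> -> v p
step 6: stack=$ p p v  input=v $  — match v
step 7: stack=$ p p  input=$  — error: top is terminal p but lookahead is $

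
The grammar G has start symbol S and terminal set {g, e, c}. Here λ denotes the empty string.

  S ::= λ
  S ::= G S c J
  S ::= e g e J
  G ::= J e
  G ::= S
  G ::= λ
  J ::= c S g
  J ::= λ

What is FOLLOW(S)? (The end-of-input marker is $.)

{$, c, e, g}

FIRST(J) = {λ, c}
FIRST(S) = {λ, c, e}  (via G S c J)
FIRST(G) = {λ, c, e}  (via J e, S)
FOLLOW(S) includes $ since S is the start symbol.
FOLLOW(G): in S::=G S c J, G is followed by S c J with FIRST {c, e}. Thus FOLLOW(G) = {c, e}.
FOLLOW(S): in S::=G S c J, S is followed by c J with FIRST {c}; in G::=S, the suffix after S is empty, so FOLLOW(S) ⊇ FOLLOW(G) = {c, e}; in J::=c S g, S is followed by g with FIRST {g}. Thus FOLLOW(S) = {$, c, e, g}.
FOLLOW(J): in S::=G S c J, the suffix after J is empty, so FOLLOW(J) ⊇ FOLLOW(S) = {$, c, e, g}; in S::=e g e J, the suffix after J is empty, so FOLLOW(J) ⊇ FOLLOW(S) = {$, c, e, g}; in G::=J e, J is followed by e with FIRST {e}. Thus FOLLOW(J) = {$, c, e, g}.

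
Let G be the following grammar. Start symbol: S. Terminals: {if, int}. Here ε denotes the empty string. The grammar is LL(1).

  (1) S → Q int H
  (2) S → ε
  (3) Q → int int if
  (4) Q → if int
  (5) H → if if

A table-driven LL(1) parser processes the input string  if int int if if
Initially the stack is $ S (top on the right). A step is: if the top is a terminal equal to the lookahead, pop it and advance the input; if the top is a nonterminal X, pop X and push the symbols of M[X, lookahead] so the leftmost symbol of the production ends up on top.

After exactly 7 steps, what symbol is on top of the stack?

if

     Stack           Input               Action
  1  $ S             if int int if if $  expand S → Q int H
  2  $ H int Q       if int int if if $  expand Q → if int
  3  $ H int int if  if int int if if $  match if
  4  $ H int int     int int if if $     match int
  5  $ H int         int if if $         match int
  6  $ H             if if $             expand H → if if
  7  $ if if         if if $             match if
Stack after step 7: $ if (top = if).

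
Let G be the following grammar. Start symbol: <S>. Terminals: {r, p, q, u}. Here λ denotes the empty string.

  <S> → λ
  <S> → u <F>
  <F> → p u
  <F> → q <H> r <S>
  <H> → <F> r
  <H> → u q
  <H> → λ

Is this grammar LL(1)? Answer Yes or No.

Yes

FIRST(<S>) = {λ, u}
FIRST(<F>) = {p, q}
FIRST(<H>) = {λ, p, q, u}
FOLLOW(<S>) = {$, r}
FOLLOW(<F>) = {$, r}
FOLLOW(<H>) = {r}
Each cell of M receives at most one production.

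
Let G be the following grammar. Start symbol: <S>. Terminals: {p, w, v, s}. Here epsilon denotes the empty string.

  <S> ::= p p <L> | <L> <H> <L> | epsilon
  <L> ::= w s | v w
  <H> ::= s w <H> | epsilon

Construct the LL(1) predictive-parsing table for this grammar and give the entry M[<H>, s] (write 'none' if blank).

<H> ::= s w <H>

FIRST(<L>) = {v, w}
FIRST(<H>) = {epsilon, s}
FIRST(<S>) = {epsilon, p, v, w}  (via <L> <H> <L>)
FOLLOW(<S>) includes $ since <S> is the start symbol.
FOLLOW(<H>): in <S>::=<L> <H> <L>, <H> is followed by <L> with FIRST {v, w}; in <H>::=s w <H>, the suffix after <H> is empty (adds nothing new). Thus FOLLOW(<H>) = {v, w}.
For <H> ::= s w <H>: FIRST(s w <H>) = {s}, so it goes in M[<H>, t] for t ∈ {s}.
For <H> ::= epsilon: FIRST(epsilon) = {epsilon}, so it goes in M[<H>, t] for t ∈ {}; since epsilon ∈ FIRST, also for every t ∈ FOLLOW(<H>) = {v, w}.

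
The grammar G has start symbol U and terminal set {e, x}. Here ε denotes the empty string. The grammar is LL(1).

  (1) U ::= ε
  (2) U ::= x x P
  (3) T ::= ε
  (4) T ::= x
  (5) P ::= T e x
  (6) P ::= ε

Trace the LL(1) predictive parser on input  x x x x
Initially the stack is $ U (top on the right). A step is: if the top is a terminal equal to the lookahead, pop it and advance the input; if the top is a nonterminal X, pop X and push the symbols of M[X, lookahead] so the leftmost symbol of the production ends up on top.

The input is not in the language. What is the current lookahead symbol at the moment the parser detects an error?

x

step 1: stack=$ U  input=x x x x $  — expand U ::= x x P
step 2: stack=$ P x x  input=x x x x $  — match x
step 3: stack=$ P x  input=x x x $  — match x
step 4: stack=$ P  input=x x $  — expand P ::= T e x
step 5: stack=$ x e T  input=x x $  — expand T ::= x
step 6: stack=$ x e x  input=x x $  — match x
step 7: stack=$ x e  input=x $  — error: top is terminal e but lookahead is x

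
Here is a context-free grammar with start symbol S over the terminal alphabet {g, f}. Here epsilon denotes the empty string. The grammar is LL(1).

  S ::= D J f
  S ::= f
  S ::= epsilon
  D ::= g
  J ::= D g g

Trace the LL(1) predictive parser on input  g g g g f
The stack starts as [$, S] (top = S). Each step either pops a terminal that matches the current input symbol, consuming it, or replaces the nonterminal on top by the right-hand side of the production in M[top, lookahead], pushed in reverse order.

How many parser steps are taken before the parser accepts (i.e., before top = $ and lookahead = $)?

step 1: stack=$ S  input=g g g g f $  — expand S ::= D J f
step 2: stack=$ f J D  input=g g g g f $  — expand D ::= g
step 3: stack=$ f J g  input=g g g g f $  — match g
step 4: stack=$ f J  input=g g g f $  — expand J ::= D g g
step 5: stack=$ f g g D  input=g g g f $  — expand D ::= g
step 6: stack=$ f g g g  input=g g g f $  — match g
step 7: stack=$ f g g  input=g g f $  — match g
step 8: stack=$ f g  input=g f $  — match g
step 9: stack=$ f  input=f $  — match f
Accept reached after 9 steps.

9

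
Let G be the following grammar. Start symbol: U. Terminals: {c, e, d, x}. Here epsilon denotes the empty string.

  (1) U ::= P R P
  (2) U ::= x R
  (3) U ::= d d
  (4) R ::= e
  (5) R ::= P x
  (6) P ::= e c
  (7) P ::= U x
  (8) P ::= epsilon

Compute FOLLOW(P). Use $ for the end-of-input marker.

{$, d, e, x}

FIRST(U) = {d, e, x}  (via P R P)
FIRST(P) = {epsilon, d, e, x}  (via U x)
FIRST(R) = {d, e, x}  (via P x)
FOLLOW(U) includes $ since U is the start symbol.
FOLLOW(U): in P::=U x, U is followed by x with FIRST {x}. Thus FOLLOW(U) = {$, x}.
FOLLOW(R): in U::=P R P, R is followed by P with FIRST {epsilon, d, e, x}; in U::=P R P, the suffix after R is nullable, so FOLLOW(R) ⊇ FOLLOW(U) = {$, x}; in U::=x R, the suffix after R is empty, so FOLLOW(R) ⊇ FOLLOW(U) = {$, x}. Thus FOLLOW(R) = {$, d, e, x}.
FOLLOW(P): in U::=P R P (occurrence 1), P is followed by R P with FIRST {d, e, x}; in U::=P R P (occurrence 2), the suffix after P is empty, so FOLLOW(P) ⊇ FOLLOW(U) = {$, x}; in R::=P x, P is followed by x with FIRST {x}. Thus FOLLOW(P) = {$, d, e, x}.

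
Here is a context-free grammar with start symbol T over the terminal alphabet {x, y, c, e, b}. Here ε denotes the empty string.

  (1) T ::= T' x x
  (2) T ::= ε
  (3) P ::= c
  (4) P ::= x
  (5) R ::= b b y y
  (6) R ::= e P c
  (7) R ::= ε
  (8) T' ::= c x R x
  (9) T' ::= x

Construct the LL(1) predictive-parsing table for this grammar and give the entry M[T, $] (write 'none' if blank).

FIRST(P): from P::=c we get {c}; from P::=x we get {x}. So FIRST(P) = {c, x}.
FIRST(R): from R::=b b y y we get {b}; from R::=e P c we get {e}; from R::=ε we get {ε}. So FIRST(R) = {ε, b, e}.
FIRST(T'): from T'::=c x R x we get {c}; from T'::=x we get {x}. So FIRST(T') = {c, x}.
FIRST(T): from T::=T' x x we get {c, x}; from T::=ε we get {ε}. So FIRST(T) = {ε, c, x}.
FOLLOW(T) includes $ since T is the start symbol.
FOLLOW(T): T appears on no right-hand side. Thus FOLLOW(T) = {$}.
For T ::= T' x x: FIRST(T' x x) = {c, x}, so it goes in M[T, t] for t ∈ {c, x}.
For T ::= ε: FIRST(ε) = {ε}, so it goes in M[T, t] for t ∈ {}; since ε ∈ FIRST, also for every t ∈ FOLLOW(T) = {$}.

T ::= ε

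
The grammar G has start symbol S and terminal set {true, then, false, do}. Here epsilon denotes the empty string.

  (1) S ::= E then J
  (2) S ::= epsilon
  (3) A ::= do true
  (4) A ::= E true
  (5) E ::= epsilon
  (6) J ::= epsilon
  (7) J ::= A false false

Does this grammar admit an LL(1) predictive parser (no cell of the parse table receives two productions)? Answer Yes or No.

Yes

FIRST(S) = {epsilon, then}
FIRST(A) = {do, true}
FIRST(E) = {epsilon}
FIRST(J) = {epsilon, do, true}
FOLLOW(S) = {$}
FOLLOW(A) = {false}
FOLLOW(E) = {then, true}
FOLLOW(J) = {$}
Each cell of M receives at most one production.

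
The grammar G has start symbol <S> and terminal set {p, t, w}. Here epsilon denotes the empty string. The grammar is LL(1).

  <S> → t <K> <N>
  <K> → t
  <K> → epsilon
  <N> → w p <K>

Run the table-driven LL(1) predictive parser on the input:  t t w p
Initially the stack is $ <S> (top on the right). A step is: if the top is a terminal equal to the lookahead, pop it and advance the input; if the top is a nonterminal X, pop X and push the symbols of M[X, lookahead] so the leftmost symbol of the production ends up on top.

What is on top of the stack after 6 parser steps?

     Stack        Input      Action
  1  $ <S>        t t w p $  expand <S> → t <K> <N>
  2  $ <N> <K> t  t t w p $  match t
  3  $ <N> <K>    t w p $    expand <K> → t
  4  $ <N> t      t w p $    match t
  5  $ <N>        w p $      expand <N> → w p <K>
  6  $ <K> p w    w p $      match w
Stack after step 6: $ <K> p (top = p).

p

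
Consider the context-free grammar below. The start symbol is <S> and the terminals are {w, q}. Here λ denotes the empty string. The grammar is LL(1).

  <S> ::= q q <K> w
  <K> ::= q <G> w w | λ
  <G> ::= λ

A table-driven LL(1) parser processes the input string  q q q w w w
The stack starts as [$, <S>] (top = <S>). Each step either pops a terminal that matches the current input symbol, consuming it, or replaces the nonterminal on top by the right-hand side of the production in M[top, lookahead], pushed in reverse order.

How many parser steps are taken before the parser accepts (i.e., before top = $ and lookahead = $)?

9

step 1: stack=$ <S>  input=q q q w w w $  — expand <S> ::= q q <K> w
step 2: stack=$ w <K> q q  input=q q q w w w $  — match q
step 3: stack=$ w <K> q  input=q q w w w $  — match q
step 4: stack=$ w <K>  input=q w w w $  — expand <K> ::= q <G> w w
step 5: stack=$ w w w <G> q  input=q w w w $  — match q
step 6: stack=$ w w w <G>  input=w w w $  — expand <G> ::= λ
step 7: stack=$ w w w  input=w w w $  — match w
step 8: stack=$ w w  input=w w $  — match w
step 9: stack=$ w  input=w $  — match w
Accept reached after 9 steps.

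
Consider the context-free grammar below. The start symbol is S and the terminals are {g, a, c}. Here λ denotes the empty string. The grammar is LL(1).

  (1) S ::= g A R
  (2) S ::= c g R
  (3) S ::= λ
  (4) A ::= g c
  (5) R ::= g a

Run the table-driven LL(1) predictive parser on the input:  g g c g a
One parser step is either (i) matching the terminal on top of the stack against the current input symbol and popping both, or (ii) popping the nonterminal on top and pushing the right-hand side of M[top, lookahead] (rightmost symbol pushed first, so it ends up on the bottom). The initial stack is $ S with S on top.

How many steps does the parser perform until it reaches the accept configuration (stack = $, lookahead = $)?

step 1: stack=$ S  input=g g c g a $  — expand S ::= g A R
step 2: stack=$ R A g  input=g g c g a $  — match g
step 3: stack=$ R A  input=g c g a $  — expand A ::= g c
step 4: stack=$ R c g  input=g c g a $  — match g
step 5: stack=$ R c  input=c g a $  — match c
step 6: stack=$ R  input=g a $  — expand R ::= g a
step 7: stack=$ a g  input=g a $  — match g
step 8: stack=$ a  input=a $  — match a
Accept reached after 8 steps.

8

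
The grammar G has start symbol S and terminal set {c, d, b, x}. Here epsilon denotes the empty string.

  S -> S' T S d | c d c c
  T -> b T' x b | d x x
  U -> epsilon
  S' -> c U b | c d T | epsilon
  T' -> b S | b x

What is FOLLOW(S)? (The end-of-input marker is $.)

{$, d, x}

FIRST(T): from T->b T' x b we get {b}; from T->d x x we get {d}. So FIRST(T) = {b, d}.
FIRST(U): from U->epsilon we get {epsilon}. So FIRST(U) = {epsilon}.
FIRST(S'): from S'->c U b we get {c}; from S'->c d T we get {c}; from S'->epsilon we get {epsilon}. So FIRST(S') = {epsilon, c}.
FIRST(T'): from T'->b S we get {b}; from T'->b x we get {b}. So FIRST(T') = {b}.
FIRST(S): from S->S' T S d we get {b, c, d}; from S->c d c c we get {c}. So FIRST(S) = {b, c, d}.
FOLLOW(S) includes $ since S is the start symbol.
FOLLOW(U): in S'->c U b, U is followed by b with FIRST {b}. Thus FOLLOW(U) = {b}.
FOLLOW(S'): in S->S' T S d, S' is followed by T S d with FIRST {b, d}. Thus FOLLOW(S') = {b, d}.
FOLLOW(T): in S->S' T S d, T is followed by S d with FIRST {b, c, d}; in S'->c d T, the suffix after T is empty, so FOLLOW(T) ⊇ FOLLOW(S') = {b, d}. Thus FOLLOW(T) = {b, c, d}.
FOLLOW(T'): in T->b T' x b, T' is followed by x b with FIRST {x}. Thus FOLLOW(T') = {x}.
FOLLOW(S): in S->S' T S d, S is followed by d with FIRST {d}; in T'->b S, the suffix after S is empty, so FOLLOW(S) ⊇ FOLLOW(T') = {x}. Thus FOLLOW(S) = {$, d, x}.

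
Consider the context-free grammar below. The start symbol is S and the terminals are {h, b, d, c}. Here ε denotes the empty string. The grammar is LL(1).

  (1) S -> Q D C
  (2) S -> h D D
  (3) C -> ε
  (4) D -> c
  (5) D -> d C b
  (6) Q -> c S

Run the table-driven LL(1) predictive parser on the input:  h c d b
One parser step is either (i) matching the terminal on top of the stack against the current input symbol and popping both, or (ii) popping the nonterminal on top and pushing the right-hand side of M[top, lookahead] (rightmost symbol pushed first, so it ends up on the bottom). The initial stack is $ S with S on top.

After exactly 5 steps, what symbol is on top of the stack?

d

step 1: stack=$ S  input=h c d b $  — expand S -> h D D
step 2: stack=$ D D h  input=h c d b $  — match h
step 3: stack=$ D D  input=c d b $  — expand D -> c
step 4: stack=$ D c  input=c d b $  — match c
step 5: stack=$ D  input=d b $  — expand D -> d C b
Stack after step 5: $ b C d (top = d).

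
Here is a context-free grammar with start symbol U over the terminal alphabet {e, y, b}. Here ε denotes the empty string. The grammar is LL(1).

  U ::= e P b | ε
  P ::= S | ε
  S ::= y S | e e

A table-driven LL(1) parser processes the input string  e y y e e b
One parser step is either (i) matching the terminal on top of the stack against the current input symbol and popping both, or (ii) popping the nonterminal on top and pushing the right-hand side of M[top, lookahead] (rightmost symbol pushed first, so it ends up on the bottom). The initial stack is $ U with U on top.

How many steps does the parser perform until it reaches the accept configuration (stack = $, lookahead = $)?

step 1: stack=$ U  input=e y y e e b $  — expand U ::= e P b
step 2: stack=$ b P e  input=e y y e e b $  — match e
step 3: stack=$ b P  input=y y e e b $  — expand P ::= S
step 4: stack=$ b S  input=y y e e b $  — expand S ::= y S
step 5: stack=$ b S y  input=y y e e b $  — match y
step 6: stack=$ b S  input=y e e b $  — expand S ::= y S
step 7: stack=$ b S y  input=y e e b $  — match y
step 8: stack=$ b S  input=e e b $  — expand S ::= e e
step 9: stack=$ b e e  input=e e b $  — match e
step 10: stack=$ b e  input=e b $  — match e
step 11: stack=$ b  input=b $  — match b
Accept reached after 11 steps.

11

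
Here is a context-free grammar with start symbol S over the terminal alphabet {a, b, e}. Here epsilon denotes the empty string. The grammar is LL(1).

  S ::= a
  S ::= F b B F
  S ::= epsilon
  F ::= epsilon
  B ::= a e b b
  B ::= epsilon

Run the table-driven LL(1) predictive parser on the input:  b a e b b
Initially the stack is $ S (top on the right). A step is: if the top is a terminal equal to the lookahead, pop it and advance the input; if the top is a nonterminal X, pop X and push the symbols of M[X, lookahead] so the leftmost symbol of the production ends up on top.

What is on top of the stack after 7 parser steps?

step 1: stack=$ S  input=b a e b b $  — expand S ::= F b B F
step 2: stack=$ F B b F  input=b a e b b $  — expand F ::= epsilon
step 3: stack=$ F B b  input=b a e b b $  — match b
step 4: stack=$ F B  input=a e b b $  — expand B ::= a e b b
step 5: stack=$ F b b e a  input=a e b b $  — match a
step 6: stack=$ F b b e  input=e b b $  — match e
step 7: stack=$ F b b  input=b b $  — match b
Stack after step 7: $ F b (top = b).

b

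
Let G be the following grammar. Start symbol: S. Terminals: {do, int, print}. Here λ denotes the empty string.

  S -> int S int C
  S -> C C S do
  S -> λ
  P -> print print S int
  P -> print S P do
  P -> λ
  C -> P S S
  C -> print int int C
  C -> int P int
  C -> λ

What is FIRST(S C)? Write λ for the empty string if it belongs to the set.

FIRST(P) = {λ, print}
FIRST(S) = {λ, do, int, print}  (via C C S do)
FIRST(C) = {λ, do, int, print}  (via P S S)
FIRST(S C): take FIRST of each symbol in turn, carrying on past any symbol whose FIRST contains λ; result {λ, do, int, print}.

{λ, do, int, print}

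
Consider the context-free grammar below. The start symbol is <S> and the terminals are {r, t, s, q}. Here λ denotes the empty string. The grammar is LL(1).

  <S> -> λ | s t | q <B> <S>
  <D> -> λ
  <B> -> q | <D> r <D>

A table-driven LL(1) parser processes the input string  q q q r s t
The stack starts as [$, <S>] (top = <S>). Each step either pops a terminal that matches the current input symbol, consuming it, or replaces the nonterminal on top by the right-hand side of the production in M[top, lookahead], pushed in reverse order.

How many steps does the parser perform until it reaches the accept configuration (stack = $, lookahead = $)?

      Stack            Input          Action
   1  $ <S>            q q q r s t $  expand <S> -> q <B> <S>
   2  $ <S> <B> q      q q q r s t $  match q
   3  $ <S> <B>        q q r s t $    expand <B> -> q
   4  $ <S> q          q q r s t $    match q
   5  $ <S>            q r s t $      expand <S> -> q <B> <S>
   6  $ <S> <B> q      q r s t $      match q
   7  $ <S> <B>        r s t $        expand <B> -> <D> r <D>
   8  $ <S> <D> r <D>  r s t $        expand <D> -> λ
   9  $ <S> <D> r      r s t $        match r
  10  $ <S> <D>        s t $          expand <D> -> λ
  11  $ <S>            s t $          expand <S> -> s t
  12  $ t s            s t $          match s
  13  $ t              t $            match t
Accept reached after 13 steps.

13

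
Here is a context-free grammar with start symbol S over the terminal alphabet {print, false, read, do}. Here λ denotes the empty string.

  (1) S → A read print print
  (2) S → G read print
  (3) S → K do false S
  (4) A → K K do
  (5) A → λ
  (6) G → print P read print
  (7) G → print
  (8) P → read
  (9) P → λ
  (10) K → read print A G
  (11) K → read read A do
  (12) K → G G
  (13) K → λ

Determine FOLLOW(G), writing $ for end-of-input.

{do, print, read}

FIRST(G): from G→print P read print we get {print}; from G→print we get {print}. So FIRST(G) = {print}.
FIRST(P): from P→read we get {read}; from P→λ we get {λ}. So FIRST(P) = {λ, read}.
FIRST(K): from K→read print A G we get {read}; from K→read read A do we get {read}; from K→G G we get {print}; from K→λ we get {λ}. So FIRST(K) = {λ, print, read}.
FIRST(A): from A→K K do we get {do, print, read}; from A→λ we get {λ}. So FIRST(A) = {λ, do, print, read}.
FIRST(S): from S→A read print print we get {do, print, read}; from S→G read print we get {print}; from S→K do false S we get {do, print, read}. So FIRST(S) = {do, print, read}.
FOLLOW(S) includes $ since S is the start symbol.
FOLLOW(S): in S→K do false S, the suffix after S is empty (adds nothing new). Thus FOLLOW(S) = {$}.
FOLLOW(A): in S→A read print print, A is followed by read print print with FIRST {read}; in K→read print A G, A is followed by G with FIRST {print}; in K→read read A do, A is followed by do with FIRST {do}. Thus FOLLOW(A) = {do, print, read}.
FOLLOW(P): in G→print P read print, P is followed by read print with FIRST {read}. Thus FOLLOW(P) = {read}.
FOLLOW(K): in S→K do false S, K is followed by do false S with FIRST {do}; in A→K K do (occurrence 1), K is followed by K do with FIRST {do, print, read}; in A→K K do (occurrence 2), K is followed by do with FIRST {do}. Thus FOLLOW(K) = {do, print, read}.
FOLLOW(G): in S→G read print, G is followed by read print with FIRST {read}; in K→read print A G, the suffix after G is empty, so FOLLOW(G) ⊇ FOLLOW(K) = {do, print, read}; in K→G G (occurrence 1), G is followed by G with FIRST {print}; in K→G G (occurrence 2), the suffix after G is empty, so FOLLOW(G) ⊇ FOLLOW(K) = {do, print, read}. Thus FOLLOW(G) = {do, print, read}.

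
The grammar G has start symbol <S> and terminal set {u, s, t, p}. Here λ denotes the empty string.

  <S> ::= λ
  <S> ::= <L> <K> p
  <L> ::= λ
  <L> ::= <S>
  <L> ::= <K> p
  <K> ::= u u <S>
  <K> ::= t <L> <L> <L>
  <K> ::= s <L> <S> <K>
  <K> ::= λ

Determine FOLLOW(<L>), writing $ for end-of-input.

FIRST(<K>): from <K>::=u u <S> we get {u}; from <K>::=t <L> <L> <L> we get {t}; from <K>::=s <L> <S> <K> we get {s}; from <K>::=λ we get {λ}. So FIRST(<K>) = {λ, s, t, u}.
FIRST(<S>): from <S>::=λ we get {λ}; from <S>::=<L> <K> p we get {p, s, t, u}. So FIRST(<S>) = {λ, p, s, t, u}.
FIRST(<L>): from <L>::=λ we get {λ}; from <L>::=<S> we get {λ, p, s, t, u}; from <L>::=<K> p we get {p, s, t, u}. So FIRST(<L>) = {λ, p, s, t, u}.
FOLLOW(<S>) includes $ since <S> is the start symbol.
FOLLOW(<K>): in <S>::=<L> <K> p, <K> is followed by p with FIRST {p}; in <L>::=<K> p, <K> is followed by p with FIRST {p}; in <K>::=s <L> <S> <K>, the suffix after <K> is empty (adds nothing new). Thus FOLLOW(<K>) = {p}.
FOLLOW(<L>): in <S>::=<L> <K> p, <L> is followed by <K> p with FIRST {p, s, t, u}; in <K>::=t <L> <L> <L> (occurrence 1), <L> is followed by <L> <L> with FIRST {λ, p, s, t, u}; in <K>::=t <L> <L> <L> (occurrence 1), the suffix after <L> is nullable, so FOLLOW(<L>) ⊇ FOLLOW(<K>) = {p}; in <K>::=t <L> <L> <L> (occurrence 2), <L> is followed by <L> with FIRST {λ, p, s, t, u}; in <K>::=t <L> <L> <L> (occurrence 2), the suffix after <L> is nullable, so FOLLOW(<L>) ⊇ FOLLOW(<K>) = {p}; in <K>::=t <L> <L> <L> (occurrence 3), the suffix after <L> is empty, so FOLLOW(<L>) ⊇ FOLLOW(<K>) = {p}; in <K>::=s <L> <S> <K>, <L> is followed by <S> <K> with FIRST {λ, p, s, t, u}; in <K>::=s <L> <S> <K>, the suffix after <L> is nullable, so FOLLOW(<L>) ⊇ FOLLOW(<K>) = {p}. Thus FOLLOW(<L>) = {p, s, t, u}.
FOLLOW(<S>): in <L>::=<S>, the suffix after <S> is empty, so FOLLOW(<S>) ⊇ FOLLOW(<L>) = {p, s, t, u}; in <K>::=u u <S>, the suffix after <S> is empty, so FOLLOW(<S>) ⊇ FOLLOW(<K>) = {p}; in <K>::=s <L> <S> <K>, <S> is followed by <K> with FIRST {λ, s, t, u}; in <K>::=s <L> <S> <K>, the suffix after <S> is nullable, so FOLLOW(<S>) ⊇ FOLLOW(<K>) = {p}. Thus FOLLOW(<S>) = {$, p, s, t, u}.

{p, s, t, u}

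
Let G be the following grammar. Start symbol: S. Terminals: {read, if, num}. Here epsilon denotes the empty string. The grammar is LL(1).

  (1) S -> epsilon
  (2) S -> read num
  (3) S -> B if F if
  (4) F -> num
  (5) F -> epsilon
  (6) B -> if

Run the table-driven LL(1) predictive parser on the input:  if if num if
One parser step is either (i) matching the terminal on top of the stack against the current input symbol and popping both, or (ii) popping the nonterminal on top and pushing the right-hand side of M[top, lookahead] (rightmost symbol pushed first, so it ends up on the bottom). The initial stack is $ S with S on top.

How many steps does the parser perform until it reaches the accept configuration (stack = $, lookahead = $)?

7

step 1: stack=$ S  input=if if num if $  — expand S -> B if F if
step 2: stack=$ if F if B  input=if if num if $  — expand B -> if
step 3: stack=$ if F if if  input=if if num if $  — match if
step 4: stack=$ if F if  input=if num if $  — match if
step 5: stack=$ if F  input=num if $  — expand F -> num
step 6: stack=$ if num  input=num if $  — match num
step 7: stack=$ if  input=if $  — match if
Accept reached after 7 steps.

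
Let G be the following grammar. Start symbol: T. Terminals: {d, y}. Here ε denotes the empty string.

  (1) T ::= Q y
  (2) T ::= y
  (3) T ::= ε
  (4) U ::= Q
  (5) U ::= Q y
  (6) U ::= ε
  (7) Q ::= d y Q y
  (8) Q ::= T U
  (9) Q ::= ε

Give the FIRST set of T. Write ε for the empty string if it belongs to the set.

FIRST(T): from T::=Q y we get {d, y}; from T::=y we get {y}; from T::=ε we get {ε}. So FIRST(T) = {ε, d, y}.
FIRST(U): from U::=Q we get {ε, d, y}; from U::=Q y we get {d, y}; from U::=ε we get {ε}. So FIRST(U) = {ε, d, y}.
FIRST(Q): from Q::=d y Q y we get {d}; from Q::=T U we get {ε, d, y}; from Q::=ε we get {ε}. So FIRST(Q) = {ε, d, y}.

{ε, d, y}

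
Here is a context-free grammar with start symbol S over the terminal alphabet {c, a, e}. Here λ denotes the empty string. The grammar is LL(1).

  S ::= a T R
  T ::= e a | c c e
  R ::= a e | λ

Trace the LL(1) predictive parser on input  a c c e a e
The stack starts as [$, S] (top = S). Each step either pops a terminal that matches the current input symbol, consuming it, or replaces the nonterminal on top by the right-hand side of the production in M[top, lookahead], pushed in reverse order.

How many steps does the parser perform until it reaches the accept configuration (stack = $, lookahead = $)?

step 1: stack=$ S  input=a c c e a e $  — expand S ::= a T R
step 2: stack=$ R T a  input=a c c e a e $  — match a
step 3: stack=$ R T  input=c c e a e $  — expand T ::= c c e
step 4: stack=$ R e c c  input=c c e a e $  — match c
step 5: stack=$ R e c  input=c e a e $  — match c
step 6: stack=$ R e  input=e a e $  — match e
step 7: stack=$ R  input=a e $  — expand R ::= a e
step 8: stack=$ e a  input=a e $  — match a
step 9: stack=$ e  input=e $  — match e
Accept reached after 9 steps.

9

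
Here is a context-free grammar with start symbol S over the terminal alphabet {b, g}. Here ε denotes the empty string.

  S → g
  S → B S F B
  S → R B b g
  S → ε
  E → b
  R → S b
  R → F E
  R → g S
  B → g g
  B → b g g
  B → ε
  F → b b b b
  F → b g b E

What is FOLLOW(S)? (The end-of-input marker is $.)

FIRST(E) = {b}
FIRST(B) = {ε, b, g}
FIRST(F) = {b}
FIRST(S) = {ε, b, g}  (via B S F B, R B b g)
FIRST(R) = {b, g}  (via S b, F E)
FOLLOW(S) includes $ since S is the start symbol.
FOLLOW(R): in S→R B b g, R is followed by B b g with FIRST {b, g}. Thus FOLLOW(R) = {b, g}.
FOLLOW(S): in S→B S F B, S is followed by F B with FIRST {b}; in R→S b, S is followed by b with FIRST {b}; in R→g S, the suffix after S is empty, so FOLLOW(S) ⊇ FOLLOW(R) = {b, g}. Thus FOLLOW(S) = {$, b, g}.
FOLLOW(B): in S→B S F B (occurrence 1), B is followed by S F B with FIRST {b, g}; in S→B S F B (occurrence 2), the suffix after B is empty, so FOLLOW(B) ⊇ FOLLOW(S) = {$, b, g}; in S→R B b g, B is followed by b g with FIRST {b}. Thus FOLLOW(B) = {$, b, g}.
FOLLOW(F): in S→B S F B, F is followed by B with FIRST {ε, b, g}; in S→B S F B, the suffix after F is nullable, so FOLLOW(F) ⊇ FOLLOW(S) = {$, b, g}; in R→F E, F is followed by E with FIRST {b}. Thus FOLLOW(F) = {$, b, g}.
FOLLOW(E): in R→F E, the suffix after E is empty, so FOLLOW(E) ⊇ FOLLOW(R) = {b, g}; in F→b g b E, the suffix after E is empty, so FOLLOW(E) ⊇ FOLLOW(F) = {$, b, g}. Thus FOLLOW(E) = {$, b, g}.

{$, b, g}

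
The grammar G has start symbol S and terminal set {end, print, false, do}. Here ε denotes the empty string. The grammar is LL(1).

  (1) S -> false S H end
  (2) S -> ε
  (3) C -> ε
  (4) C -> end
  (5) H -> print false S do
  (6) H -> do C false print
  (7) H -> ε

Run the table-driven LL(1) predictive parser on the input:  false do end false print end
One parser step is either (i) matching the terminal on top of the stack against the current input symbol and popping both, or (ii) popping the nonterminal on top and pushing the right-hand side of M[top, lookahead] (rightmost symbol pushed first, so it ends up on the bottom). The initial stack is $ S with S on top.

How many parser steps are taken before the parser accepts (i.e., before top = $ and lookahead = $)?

10

step 1: stack=$ S  input=false do end false print end $  — expand S -> false S H end
step 2: stack=$ end H S false  input=false do end false print end $  — match false
step 3: stack=$ end H S  input=do end false print end $  — expand S -> ε
step 4: stack=$ end H  input=do end false print end $  — expand H -> do C false print
step 5: stack=$ end print false C do  input=do end false print end $  — match do
step 6: stack=$ end print false C  input=end false print end $  — expand C -> end
step 7: stack=$ end print false end  input=end false print end $  — match end
step 8: stack=$ end print false  input=false print end $  — match false
step 9: stack=$ end print  input=print end $  — match print
step 10: stack=$ end  input=end $  — match end
Accept reached after 10 steps.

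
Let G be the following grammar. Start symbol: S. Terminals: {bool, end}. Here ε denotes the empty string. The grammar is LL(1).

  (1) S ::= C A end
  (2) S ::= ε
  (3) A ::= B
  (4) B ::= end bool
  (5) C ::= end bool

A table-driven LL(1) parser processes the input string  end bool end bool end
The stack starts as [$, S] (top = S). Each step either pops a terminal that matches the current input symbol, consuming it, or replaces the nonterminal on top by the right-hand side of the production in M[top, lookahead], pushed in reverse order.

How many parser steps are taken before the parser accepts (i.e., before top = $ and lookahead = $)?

step 1: stack=$ S  input=end bool end bool end $  — expand S ::= C A end
step 2: stack=$ end A C  input=end bool end bool end $  — expand C ::= end bool
step 3: stack=$ end A bool end  input=end bool end bool end $  — match end
step 4: stack=$ end A bool  input=bool end bool end $  — match bool
step 5: stack=$ end A  input=end bool end $  — expand A ::= B
step 6: stack=$ end B  input=end bool end $  — expand B ::= end bool
step 7: stack=$ end bool end  input=end bool end $  — match end
step 8: stack=$ end bool  input=bool end $  — match bool
step 9: stack=$ end  input=end $  — match end
Accept reached after 9 steps.

9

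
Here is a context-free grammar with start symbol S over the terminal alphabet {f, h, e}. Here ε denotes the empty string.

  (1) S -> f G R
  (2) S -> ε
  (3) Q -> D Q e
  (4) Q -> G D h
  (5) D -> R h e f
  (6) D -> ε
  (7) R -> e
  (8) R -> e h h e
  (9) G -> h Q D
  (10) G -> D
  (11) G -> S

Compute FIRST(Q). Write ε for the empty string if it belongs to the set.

FIRST(S) = {ε, f}
FIRST(R) = {e}
FIRST(D) = {ε, e}  (via R h e f)
FIRST(G) = {ε, e, f, h}  (via D, S)
FIRST(Q) = {e, f, h}  (via D Q e, G D h)

{e, f, h}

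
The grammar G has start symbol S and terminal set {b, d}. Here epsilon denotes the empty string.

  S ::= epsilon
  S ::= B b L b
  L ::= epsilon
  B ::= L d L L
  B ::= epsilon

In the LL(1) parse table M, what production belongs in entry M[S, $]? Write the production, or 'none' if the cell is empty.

S ::= epsilon

FIRST(L) = {epsilon}
FIRST(B) = {epsilon, d}  (via L d L L)
FIRST(S) = {epsilon, b, d}  (via B b L b)
FOLLOW(S) includes $ since S is the start symbol.
FOLLOW(S): S appears on no right-hand side. Thus FOLLOW(S) = {$}.
For S ::= epsilon: FIRST(epsilon) = {epsilon}, so it goes in M[S, t] for t ∈ {}; since epsilon ∈ FIRST, also for every t ∈ FOLLOW(S) = {$}.
For S ::= B b L b: FIRST(B b L b) = {b, d}, so it goes in M[S, t] for t ∈ {b, d}.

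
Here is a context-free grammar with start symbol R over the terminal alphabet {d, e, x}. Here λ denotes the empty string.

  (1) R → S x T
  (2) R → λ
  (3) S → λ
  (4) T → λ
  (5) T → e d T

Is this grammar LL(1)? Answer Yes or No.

Yes

FIRST(R) = {λ, x}
FIRST(S) = {λ}
FIRST(T) = {λ, e}
FOLLOW(R) = {$}
FOLLOW(S) = {x}
FOLLOW(T) = {$}
Each cell of M receives at most one production.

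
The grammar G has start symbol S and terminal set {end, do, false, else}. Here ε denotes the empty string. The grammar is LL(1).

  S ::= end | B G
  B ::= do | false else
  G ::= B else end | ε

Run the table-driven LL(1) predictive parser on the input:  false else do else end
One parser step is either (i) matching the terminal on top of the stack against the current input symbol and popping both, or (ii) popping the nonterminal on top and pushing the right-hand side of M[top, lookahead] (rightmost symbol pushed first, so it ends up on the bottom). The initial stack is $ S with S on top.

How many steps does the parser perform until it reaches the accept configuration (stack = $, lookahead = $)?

9

step 1: stack=$ S  input=false else do else end $  — expand S ::= B G
step 2: stack=$ G B  input=false else do else end $  — expand B ::= false else
step 3: stack=$ G else false  input=false else do else end $  — match false
step 4: stack=$ G else  input=else do else end $  — match else
step 5: stack=$ G  input=do else end $  — expand G ::= B else end
step 6: stack=$ end else B  input=do else end $  — expand B ::= do
step 7: stack=$ end else do  input=do else end $  — match do
step 8: stack=$ end else  input=else end $  — match else
step 9: stack=$ end  input=end $  — match end
Accept reached after 9 steps.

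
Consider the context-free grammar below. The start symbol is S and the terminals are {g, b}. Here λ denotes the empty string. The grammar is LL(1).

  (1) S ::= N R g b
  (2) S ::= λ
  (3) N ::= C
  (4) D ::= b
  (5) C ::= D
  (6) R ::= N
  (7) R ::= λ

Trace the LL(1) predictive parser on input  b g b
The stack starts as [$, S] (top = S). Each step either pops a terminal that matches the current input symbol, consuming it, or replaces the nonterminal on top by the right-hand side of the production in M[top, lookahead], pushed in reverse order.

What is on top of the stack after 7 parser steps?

b

     Stack      Input    Action
  1  $ S        b g b $  expand S ::= N R g b
  2  $ b g R N  b g b $  expand N ::= C
  3  $ b g R C  b g b $  expand C ::= D
  4  $ b g R D  b g b $  expand D ::= b
  5  $ b g R b  b g b $  match b
  6  $ b g R    g b $    expand R ::= λ
  7  $ b g      g b $    match g
Stack after step 7: $ b (top = b).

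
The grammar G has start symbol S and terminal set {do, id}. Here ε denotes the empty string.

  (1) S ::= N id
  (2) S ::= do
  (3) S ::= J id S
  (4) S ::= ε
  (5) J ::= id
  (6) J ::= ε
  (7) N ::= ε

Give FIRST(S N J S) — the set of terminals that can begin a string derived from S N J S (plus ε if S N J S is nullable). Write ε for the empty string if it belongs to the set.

{ε, do, id}

FIRST(J) = {ε, id}
FIRST(N) = {ε}
FIRST(S) = {ε, do, id}  (via N id, J id S)
FIRST(S N J S): take FIRST of each symbol in turn, carrying on past any symbol whose FIRST contains ε; result {ε, do, id}.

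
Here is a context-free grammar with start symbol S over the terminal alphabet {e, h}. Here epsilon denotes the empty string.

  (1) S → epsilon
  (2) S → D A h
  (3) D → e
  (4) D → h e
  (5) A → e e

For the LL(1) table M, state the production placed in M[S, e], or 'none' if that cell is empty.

FIRST(D) = {e, h}
FIRST(A) = {e}
FIRST(S) = {epsilon, e, h}  (via D A h)
FOLLOW(S) includes $ since S is the start symbol.
FOLLOW(S): S appears on no right-hand side. Thus FOLLOW(S) = {$}.
For S → epsilon: FIRST(epsilon) = {epsilon}, so it goes in M[S, t] for t ∈ {}; since epsilon ∈ FIRST, also for every t ∈ FOLLOW(S) = {$}.
For S → D A h: FIRST(D A h) = {e, h}, so it goes in M[S, t] for t ∈ {e, h}.

S → D A h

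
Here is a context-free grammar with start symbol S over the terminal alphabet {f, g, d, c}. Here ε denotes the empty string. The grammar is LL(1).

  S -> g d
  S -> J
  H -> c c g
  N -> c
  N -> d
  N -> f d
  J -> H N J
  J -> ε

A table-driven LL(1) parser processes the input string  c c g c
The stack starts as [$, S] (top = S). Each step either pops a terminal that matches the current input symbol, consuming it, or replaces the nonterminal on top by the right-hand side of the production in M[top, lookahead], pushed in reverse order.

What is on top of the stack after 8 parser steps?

J

     Stack        Input      Action
  1  $ S          c c g c $  expand S -> J
  2  $ J          c c g c $  expand J -> H N J
  3  $ J N H      c c g c $  expand H -> c c g
  4  $ J N g c c  c c g c $  match c
  5  $ J N g c    c g c $    match c
  6  $ J N g      g c $      match g
  7  $ J N        c $        expand N -> c
  8  $ J c        c $        match c
Stack after step 8: $ J (top = J).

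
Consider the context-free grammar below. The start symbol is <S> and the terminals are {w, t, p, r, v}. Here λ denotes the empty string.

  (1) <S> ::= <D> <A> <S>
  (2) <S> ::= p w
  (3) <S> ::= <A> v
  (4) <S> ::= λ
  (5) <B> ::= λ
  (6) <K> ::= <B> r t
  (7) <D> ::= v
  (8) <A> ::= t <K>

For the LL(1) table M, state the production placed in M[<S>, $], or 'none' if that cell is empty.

<S> ::= λ

FIRST(<B>): from <B>::=λ we get {λ}. So FIRST(<B>) = {λ}.
FIRST(<D>): from <D>::=v we get {v}. So FIRST(<D>) = {v}.
FIRST(<A>): from <A>::=t <K> we get {t}. So FIRST(<A>) = {t}.
FIRST(<S>): from <S>::=<D> <A> <S> we get {v}; from <S>::=p w we get {p}; from <S>::=<A> v we get {t}; from <S>::=λ we get {λ}. So FIRST(<S>) = {λ, p, t, v}.
FIRST(<K>): from <K>::=<B> r t we get {r}. So FIRST(<K>) = {r}.
FOLLOW(<S>) includes $ since <S> is the start symbol.
FOLLOW(<S>): in <S>::=<D> <A> <S>, the suffix after <S> is empty (adds nothing new). Thus FOLLOW(<S>) = {$}.
For <S> ::= <D> <A> <S>: FIRST(<D> <A> <S>) = {v}, so it goes in M[<S>, t] for t ∈ {v}.
For <S> ::= p w: FIRST(p w) = {p}, so it goes in M[<S>, t] for t ∈ {p}.
For <S> ::= <A> v: FIRST(<A> v) = {t}, so it goes in M[<S>, t] for t ∈ {t}.
For <S> ::= λ: FIRST(λ) = {λ}, so it goes in M[<S>, t] for t ∈ {}; since λ ∈ FIRST, also for every t ∈ FOLLOW(<S>) = {$}.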